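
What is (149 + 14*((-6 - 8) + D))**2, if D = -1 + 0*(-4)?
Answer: 3721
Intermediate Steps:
D = -1 (D = -1 + 0 = -1)
(149 + 14*((-6 - 8) + D))**2 = (149 + 14*((-6 - 8) - 1))**2 = (149 + 14*(-14 - 1))**2 = (149 + 14*(-15))**2 = (149 - 210)**2 = (-61)**2 = 3721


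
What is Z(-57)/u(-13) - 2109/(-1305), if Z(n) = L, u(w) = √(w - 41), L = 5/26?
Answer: 703/435 - 5*I*√6/468 ≈ 1.6161 - 0.02617*I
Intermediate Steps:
L = 5/26 (L = 5*(1/26) = 5/26 ≈ 0.19231)
u(w) = √(-41 + w)
Z(n) = 5/26
Z(-57)/u(-13) - 2109/(-1305) = 5/(26*(√(-41 - 13))) - 2109/(-1305) = 5/(26*(√(-54))) - 2109*(-1/1305) = 5/(26*((3*I*√6))) + 703/435 = 5*(-I*√6/18)/26 + 703/435 = -5*I*√6/468 + 703/435 = 703/435 - 5*I*√6/468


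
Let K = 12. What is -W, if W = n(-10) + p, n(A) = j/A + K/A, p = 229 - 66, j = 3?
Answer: -323/2 ≈ -161.50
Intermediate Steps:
p = 163
n(A) = 15/A (n(A) = 3/A + 12/A = 15/A)
W = 323/2 (W = 15/(-10) + 163 = 15*(-⅒) + 163 = -3/2 + 163 = 323/2 ≈ 161.50)
-W = -1*323/2 = -323/2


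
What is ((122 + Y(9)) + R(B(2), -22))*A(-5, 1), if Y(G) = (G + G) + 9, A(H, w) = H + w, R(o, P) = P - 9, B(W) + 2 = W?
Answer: -472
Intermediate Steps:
B(W) = -2 + W
R(o, P) = -9 + P
Y(G) = 9 + 2*G (Y(G) = 2*G + 9 = 9 + 2*G)
((122 + Y(9)) + R(B(2), -22))*A(-5, 1) = ((122 + (9 + 2*9)) + (-9 - 22))*(-5 + 1) = ((122 + (9 + 18)) - 31)*(-4) = ((122 + 27) - 31)*(-4) = (149 - 31)*(-4) = 118*(-4) = -472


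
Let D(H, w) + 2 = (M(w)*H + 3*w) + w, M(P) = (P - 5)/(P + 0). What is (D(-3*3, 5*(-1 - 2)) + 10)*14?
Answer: -896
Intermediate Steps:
M(P) = (-5 + P)/P
D(H, w) = -2 + 4*w + H*(-5 + w)/w (D(H, w) = -2 + ((((-5 + w)/w)*H + 3*w) + w) = -2 + ((H*(-5 + w)/w + 3*w) + w) = -2 + ((3*w + H*(-5 + w)/w) + w) = -2 + (4*w + H*(-5 + w)/w) = -2 + 4*w + H*(-5 + w)/w)
(D(-3*3, 5*(-1 - 2)) + 10)*14 = ((-2 - 3*3 + 4*(5*(-1 - 2)) - 5*(-3*3)/(5*(-1 - 2))) + 10)*14 = ((-2 - 9 + 4*(5*(-3)) - 5*(-9)/5*(-3)) + 10)*14 = ((-2 - 9 + 4*(-15) - 5*(-9)/(-15)) + 10)*14 = ((-2 - 9 - 60 - 5*(-9)*(-1/15)) + 10)*14 = ((-2 - 9 - 60 - 3) + 10)*14 = (-74 + 10)*14 = -64*14 = -896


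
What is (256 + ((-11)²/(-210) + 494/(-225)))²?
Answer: 636275833561/9922500 ≈ 64125.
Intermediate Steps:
(256 + ((-11)²/(-210) + 494/(-225)))² = (256 + (121*(-1/210) + 494*(-1/225)))² = (256 + (-121/210 - 494/225))² = (256 - 8731/3150)² = (797669/3150)² = 636275833561/9922500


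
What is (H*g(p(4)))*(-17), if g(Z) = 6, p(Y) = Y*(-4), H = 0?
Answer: 0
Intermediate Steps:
p(Y) = -4*Y
(H*g(p(4)))*(-17) = (0*6)*(-17) = 0*(-17) = 0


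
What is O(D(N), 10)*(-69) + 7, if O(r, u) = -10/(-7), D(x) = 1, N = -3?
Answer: -641/7 ≈ -91.571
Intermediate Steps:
O(r, u) = 10/7 (O(r, u) = -10*(-⅐) = 10/7)
O(D(N), 10)*(-69) + 7 = (10/7)*(-69) + 7 = -690/7 + 7 = -641/7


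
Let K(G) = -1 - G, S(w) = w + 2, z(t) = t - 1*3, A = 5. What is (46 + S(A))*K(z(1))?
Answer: 53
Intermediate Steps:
z(t) = -3 + t (z(t) = t - 3 = -3 + t)
S(w) = 2 + w
(46 + S(A))*K(z(1)) = (46 + (2 + 5))*(-1 - (-3 + 1)) = (46 + 7)*(-1 - 1*(-2)) = 53*(-1 + 2) = 53*1 = 53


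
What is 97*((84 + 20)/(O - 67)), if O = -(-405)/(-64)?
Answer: -49664/361 ≈ -137.57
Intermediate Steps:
O = -405/64 (O = -(-405)*(-1)/64 = -5*81/64 = -405/64 ≈ -6.3281)
97*((84 + 20)/(O - 67)) = 97*((84 + 20)/(-405/64 - 67)) = 97*(104/(-4693/64)) = 97*(104*(-64/4693)) = 97*(-512/361) = -49664/361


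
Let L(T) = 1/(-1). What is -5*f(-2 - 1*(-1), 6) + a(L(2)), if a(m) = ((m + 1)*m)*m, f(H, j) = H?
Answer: 5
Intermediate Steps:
L(T) = -1
a(m) = m²*(1 + m) (a(m) = ((1 + m)*m)*m = (m*(1 + m))*m = m²*(1 + m))
-5*f(-2 - 1*(-1), 6) + a(L(2)) = -5*(-2 - 1*(-1)) + (-1)²*(1 - 1) = -5*(-2 + 1) + 1*0 = -5*(-1) + 0 = 5 + 0 = 5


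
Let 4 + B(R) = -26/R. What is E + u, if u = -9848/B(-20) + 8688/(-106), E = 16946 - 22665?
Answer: -3081737/1431 ≈ -2153.6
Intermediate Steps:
B(R) = -4 - 26/R
E = -5719
u = 5102152/1431 (u = -9848/(-4 - 26/(-20)) + 8688/(-106) = -9848/(-4 - 26*(-1/20)) + 8688*(-1/106) = -9848/(-4 + 13/10) - 4344/53 = -9848/(-27/10) - 4344/53 = -9848*(-10/27) - 4344/53 = 98480/27 - 4344/53 = 5102152/1431 ≈ 3565.4)
E + u = -5719 + 5102152/1431 = -3081737/1431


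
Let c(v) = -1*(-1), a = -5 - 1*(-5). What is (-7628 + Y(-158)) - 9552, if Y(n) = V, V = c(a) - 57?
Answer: -17236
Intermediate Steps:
a = 0 (a = -5 + 5 = 0)
c(v) = 1
V = -56 (V = 1 - 57 = -56)
Y(n) = -56
(-7628 + Y(-158)) - 9552 = (-7628 - 56) - 9552 = -7684 - 9552 = -17236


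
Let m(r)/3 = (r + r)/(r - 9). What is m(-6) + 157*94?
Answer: 73802/5 ≈ 14760.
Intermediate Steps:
m(r) = 6*r/(-9 + r) (m(r) = 3*((r + r)/(r - 9)) = 3*((2*r)/(-9 + r)) = 3*(2*r/(-9 + r)) = 6*r/(-9 + r))
m(-6) + 157*94 = 6*(-6)/(-9 - 6) + 157*94 = 6*(-6)/(-15) + 14758 = 6*(-6)*(-1/15) + 14758 = 12/5 + 14758 = 73802/5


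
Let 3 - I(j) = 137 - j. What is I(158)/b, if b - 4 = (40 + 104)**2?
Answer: 6/5185 ≈ 0.0011572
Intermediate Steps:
I(j) = -134 + j (I(j) = 3 - (137 - j) = 3 + (-137 + j) = -134 + j)
b = 20740 (b = 4 + (40 + 104)**2 = 4 + 144**2 = 4 + 20736 = 20740)
I(158)/b = (-134 + 158)/20740 = 24*(1/20740) = 6/5185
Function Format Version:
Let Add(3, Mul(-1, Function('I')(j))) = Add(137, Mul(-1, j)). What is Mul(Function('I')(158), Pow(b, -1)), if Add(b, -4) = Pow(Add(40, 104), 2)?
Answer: Rational(6, 5185) ≈ 0.0011572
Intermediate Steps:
Function('I')(j) = Add(-134, j) (Function('I')(j) = Add(3, Mul(-1, Add(137, Mul(-1, j)))) = Add(3, Add(-137, j)) = Add(-134, j))
b = 20740 (b = Add(4, Pow(Add(40, 104), 2)) = Add(4, Pow(144, 2)) = Add(4, 20736) = 20740)
Mul(Function('I')(158), Pow(b, -1)) = Mul(Add(-134, 158), Pow(20740, -1)) = Mul(24, Rational(1, 20740)) = Rational(6, 5185)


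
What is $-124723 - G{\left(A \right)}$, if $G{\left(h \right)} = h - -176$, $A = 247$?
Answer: $-125146$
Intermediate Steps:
$G{\left(h \right)} = 176 + h$ ($G{\left(h \right)} = h + 176 = 176 + h$)
$-124723 - G{\left(A \right)} = -124723 - \left(176 + 247\right) = -124723 - 423 = -125146$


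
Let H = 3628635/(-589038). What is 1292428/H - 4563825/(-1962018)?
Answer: -165960729057390653/791049687270 ≈ -2.0980e+5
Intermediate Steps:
H = -1209545/196346 (H = 3628635*(-1/589038) = -1209545/196346 ≈ -6.1603)
1292428/H - 4563825/(-1962018) = 1292428/(-1209545/196346) - 4563825/(-1962018) = 1292428*(-196346/1209545) - 4563825*(-1/1962018) = -253763068088/1209545 + 1521275/654006 = -165960729057390653/791049687270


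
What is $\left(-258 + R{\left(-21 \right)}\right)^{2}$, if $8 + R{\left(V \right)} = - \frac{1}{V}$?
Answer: $\frac{31192225}{441} \approx 70731.0$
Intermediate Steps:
$R{\left(V \right)} = -8 - \frac{1}{V}$
$\left(-258 + R{\left(-21 \right)}\right)^{2} = \left(-258 - \frac{167}{21}\right)^{2} = \left(- \frac{5585}{21}\right)^{2} = \frac{31192225}{441}$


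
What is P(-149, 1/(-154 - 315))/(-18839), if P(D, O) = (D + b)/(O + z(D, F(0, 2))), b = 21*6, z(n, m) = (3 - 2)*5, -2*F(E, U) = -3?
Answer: 10787/44158616 ≈ 0.00024428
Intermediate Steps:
F(E, U) = 3/2 (F(E, U) = -½*(-3) = 3/2)
z(n, m) = 5 (z(n, m) = 1*5 = 5)
b = 126
P(D, O) = (126 + D)/(5 + O) (P(D, O) = (D + 126)/(O + 5) = (126 + D)/(5 + O))
P(-149, 1/(-154 - 315))/(-18839) = ((126 - 149)/(5 + 1/(-154 - 315)))/(-18839) = (-23/(5 + 1/(-469)))*(-1/18839) = (-23/(5 - 1/469))*(-1/18839) = (-23/(2344/469))*(-1/18839) = ((469/2344)*(-23))*(-1/18839) = -10787/2344*(-1/18839) = 10787/44158616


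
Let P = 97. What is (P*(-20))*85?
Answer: -164900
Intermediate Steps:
(P*(-20))*85 = (97*(-20))*85 = -1940*85 = -164900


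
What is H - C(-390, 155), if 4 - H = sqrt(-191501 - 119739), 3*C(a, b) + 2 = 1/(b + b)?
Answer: 4339/930 - 2*I*sqrt(77810) ≈ 4.6656 - 557.89*I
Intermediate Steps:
C(a, b) = -2/3 + 1/(6*b) (C(a, b) = -2/3 + 1/(3*(b + b)) = -2/3 + 1/(3*((2*b))) = -2/3 + (1/(2*b))/3 = -2/3 + 1/(6*b))
H = 4 - 2*I*sqrt(77810) (H = 4 - sqrt(-191501 - 119739) = 4 - sqrt(-311240) = 4 - 2*I*sqrt(77810) ≈ 4.0 - 557.89*I)
H - C(-390, 155) = (4 - 2*I*sqrt(77810)) - (1 - 4*155)/(6*155) = (4 - 2*I*sqrt(77810)) - (1 - 620)/(6*155) = (4 - 2*I*sqrt(77810)) - (-619)/(6*155) = (4 - 2*I*sqrt(77810)) - 1*(-619/930) = (4 - 2*I*sqrt(77810)) + 619/930 = 4339/930 - 2*I*sqrt(77810)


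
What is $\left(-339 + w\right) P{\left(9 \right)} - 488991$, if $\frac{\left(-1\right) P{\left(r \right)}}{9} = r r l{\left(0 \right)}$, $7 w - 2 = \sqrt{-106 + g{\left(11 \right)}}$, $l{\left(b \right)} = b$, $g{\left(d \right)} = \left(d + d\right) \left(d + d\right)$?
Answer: $-488991$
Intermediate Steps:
$g{\left(d \right)} = 4 d^{2}$ ($g{\left(d \right)} = 2 d 2 d = 4 d^{2}$)
$w = \frac{2}{7} + \frac{3 \sqrt{42}}{7}$ ($w = \frac{2}{7} + \frac{\sqrt{-106 + 4 \cdot 11^{2}}}{7} = \frac{2}{7} + \frac{\sqrt{-106 + 4 \cdot 121}}{7} = \frac{2}{7} + \frac{\sqrt{-106 + 484}}{7} = \frac{2}{7} + \frac{\sqrt{378}}{7} = \frac{2}{7} + \frac{3 \sqrt{42}}{7} \approx 3.0632$)
$P{\left(r \right)} = 0$ ($P{\left(r \right)} = - 9 r r 0 = - 9 r^{2} \cdot 0 = \left(-9\right) 0 = 0$)
$\left(-339 + w\right) P{\left(9 \right)} - 488991 = \left(-339 + \left(\frac{2}{7} + \frac{3 \sqrt{42}}{7}\right)\right) 0 - 488991 = \left(- \frac{2371}{7} + \frac{3 \sqrt{42}}{7}\right) 0 - 488991 = 0 - 488991 = -488991$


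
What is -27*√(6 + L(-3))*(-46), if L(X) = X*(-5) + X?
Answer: 3726*√2 ≈ 5269.4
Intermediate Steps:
L(X) = -4*X (L(X) = -5*X + X = -4*X)
-27*√(6 + L(-3))*(-46) = -27*√(6 - 4*(-3))*(-46) = -27*√(6 + 12)*(-46) = -81*√2*(-46) = 3726*√2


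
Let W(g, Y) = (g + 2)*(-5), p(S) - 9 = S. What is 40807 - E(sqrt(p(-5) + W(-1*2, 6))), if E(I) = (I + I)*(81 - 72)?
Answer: 40771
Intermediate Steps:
p(S) = 9 + S
W(g, Y) = -10 - 5*g (W(g, Y) = (2 + g)*(-5) = -10 - 5*g)
E(I) = 18*I (E(I) = (2*I)*9 = 18*I)
40807 - E(sqrt(p(-5) + W(-1*2, 6))) = 40807 - 18*sqrt((9 - 5) + (-10 - (-5)*2)) = 40807 - 18*sqrt(4 + (-10 - 5*(-2))) = 40807 - 18*sqrt(4 + (-10 + 10)) = 40807 - 18*sqrt(4 + 0) = 40807 - 18*sqrt(4) = 40807 - 18*2 = 40807 - 1*36 = 40807 - 36 = 40771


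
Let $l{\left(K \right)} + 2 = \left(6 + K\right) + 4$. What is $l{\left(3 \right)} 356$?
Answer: $3916$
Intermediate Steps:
$l{\left(K \right)} = 8 + K$ ($l{\left(K \right)} = -2 + \left(\left(6 + K\right) + 4\right) = -2 + \left(10 + K\right) = 8 + K$)
$l{\left(3 \right)} 356 = \left(8 + 3\right) 356 = 11 \cdot 356 = 3916$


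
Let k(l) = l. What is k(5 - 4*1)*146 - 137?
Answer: 9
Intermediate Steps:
k(5 - 4*1)*146 - 137 = (5 - 4*1)*146 - 137 = (5 - 4)*146 - 137 = 1*146 - 137 = 146 - 137 = 9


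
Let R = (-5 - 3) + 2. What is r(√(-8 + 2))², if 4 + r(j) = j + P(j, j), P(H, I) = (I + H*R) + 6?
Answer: -92 - 16*I*√6 ≈ -92.0 - 39.192*I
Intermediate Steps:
R = -6 (R = -8 + 2 = -6)
P(H, I) = 6 + I - 6*H (P(H, I) = (I + H*(-6)) + 6 = (I - 6*H) + 6 = 6 + I - 6*H)
r(j) = 2 - 4*j (r(j) = -4 + (j + (6 + j - 6*j)) = -4 + (j + (6 - 5*j)) = -4 + (6 - 4*j) = 2 - 4*j)
r(√(-8 + 2))² = (2 - 4*√(-8 + 2))² = (2 - 4*I*√6)²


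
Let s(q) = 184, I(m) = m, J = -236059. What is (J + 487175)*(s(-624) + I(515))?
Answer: 175530084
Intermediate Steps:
(J + 487175)*(s(-624) + I(515)) = (-236059 + 487175)*(184 + 515) = 251116*699 = 175530084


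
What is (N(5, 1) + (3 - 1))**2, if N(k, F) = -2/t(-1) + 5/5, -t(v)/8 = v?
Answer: 121/16 ≈ 7.5625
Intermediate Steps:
t(v) = -8*v
N(k, F) = 3/4 (N(k, F) = -2/((-8*(-1))) + 5/5 = -2/8 + 5*(1/5) = -2*1/8 + 1 = -1/4 + 1 = 3/4)
(N(5, 1) + (3 - 1))**2 = (3/4 + (3 - 1))**2 = (3/4 + 2)**2 = (11/4)**2 = 121/16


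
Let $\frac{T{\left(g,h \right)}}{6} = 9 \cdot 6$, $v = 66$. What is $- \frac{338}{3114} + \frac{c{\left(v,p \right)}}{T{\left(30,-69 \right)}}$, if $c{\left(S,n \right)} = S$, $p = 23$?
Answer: $\frac{889}{9342} \approx 0.095162$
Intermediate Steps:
$T{\left(g,h \right)} = 324$ ($T{\left(g,h \right)} = 6 \cdot 9 \cdot 6 = 6 \cdot 54 = 324$)
$- \frac{338}{3114} + \frac{c{\left(v,p \right)}}{T{\left(30,-69 \right)}} = - \frac{338}{3114} + \frac{66}{324} = \left(-338\right) \frac{1}{3114} + 66 \cdot \frac{1}{324} = - \frac{169}{1557} + \frac{11}{54} = \frac{889}{9342}$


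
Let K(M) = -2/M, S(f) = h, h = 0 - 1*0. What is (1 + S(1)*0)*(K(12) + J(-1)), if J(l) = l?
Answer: -7/6 ≈ -1.1667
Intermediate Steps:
h = 0 (h = 0 + 0 = 0)
S(f) = 0
(1 + S(1)*0)*(K(12) + J(-1)) = (1 + 0*0)*(-2/12 - 1) = (1 + 0)*(-2*1/12 - 1) = 1*(-⅙ - 1) = 1*(-7/6) = -7/6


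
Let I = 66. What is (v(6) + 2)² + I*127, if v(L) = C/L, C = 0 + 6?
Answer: 8391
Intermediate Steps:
C = 6
v(L) = 6/L
(v(6) + 2)² + I*127 = (6/6 + 2)² + 66*127 = (6*(⅙) + 2)² + 8382 = (1 + 2)² + 8382 = 3² + 8382 = 9 + 8382 = 8391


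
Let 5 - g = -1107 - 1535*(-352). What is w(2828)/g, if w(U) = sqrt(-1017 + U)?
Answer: -sqrt(1811)/539208 ≈ -7.8923e-5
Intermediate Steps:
g = -539208 (g = 5 - (-1107 - 1535*(-352)) = 5 - (-1107 + 540320) = 5 - 1*539213 = 5 - 539213 = -539208)
w(2828)/g = sqrt(-1017 + 2828)/(-539208) = sqrt(1811)*(-1/539208) = -sqrt(1811)/539208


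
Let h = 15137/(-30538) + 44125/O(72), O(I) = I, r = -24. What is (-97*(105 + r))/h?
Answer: -8637734376/673199693 ≈ -12.831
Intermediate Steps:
h = 673199693/1099368 (h = 15137/(-30538) + 44125/72 = 15137*(-1/30538) + 44125*(1/72) = -15137/30538 + 44125/72 = 673199693/1099368 ≈ 612.35)
(-97*(105 + r))/h = (-97*(105 - 24))/(673199693/1099368) = -97*81*(1099368/673199693) = -7857*1099368/673199693 = -8637734376/673199693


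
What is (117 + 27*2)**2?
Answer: 29241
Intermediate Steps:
(117 + 27*2)**2 = (117 + 54)**2 = 171**2 = 29241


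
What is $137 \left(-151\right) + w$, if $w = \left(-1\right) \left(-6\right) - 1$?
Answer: $-20682$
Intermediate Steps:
$w = 5$ ($w = 6 - 1 = 5$)
$137 \left(-151\right) + w = 137 \left(-151\right) + 5 = -20687 + 5 = -20682$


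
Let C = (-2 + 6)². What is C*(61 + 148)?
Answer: 3344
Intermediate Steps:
C = 16 (C = 4² = 16)
C*(61 + 148) = 16*(61 + 148) = 16*209 = 3344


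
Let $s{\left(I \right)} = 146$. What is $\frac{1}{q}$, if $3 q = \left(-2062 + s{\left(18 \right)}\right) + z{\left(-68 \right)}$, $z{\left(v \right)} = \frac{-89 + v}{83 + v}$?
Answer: $- \frac{45}{28897} \approx -0.0015573$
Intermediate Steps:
$z{\left(v \right)} = \frac{-89 + v}{83 + v}$
$q = - \frac{28897}{45}$ ($q = \frac{\left(-2062 + 146\right) + \frac{-89 - 68}{83 - 68}}{3} = \frac{-1916 + \frac{1}{15} \left(-157\right)}{3} = \frac{-1916 - \frac{157}{15}}{3} = \frac{1}{3} \left(- \frac{28897}{15}\right) = - \frac{28897}{45} \approx -642.16$)
$\frac{1}{q} = \frac{1}{- \frac{28897}{45}} = - \frac{45}{28897}$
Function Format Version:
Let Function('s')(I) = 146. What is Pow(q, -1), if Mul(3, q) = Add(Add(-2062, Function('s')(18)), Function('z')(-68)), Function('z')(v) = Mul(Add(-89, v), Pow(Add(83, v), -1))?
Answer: Rational(-45, 28897) ≈ -0.0015573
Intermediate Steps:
Function('z')(v) = Mul(Pow(Add(83, v), -1), Add(-89, v))
q = Rational(-28897, 45) (q = Mul(Rational(1, 3), Add(Add(-2062, 146), Mul(Pow(Add(83, -68), -1), Add(-89, -68)))) = Mul(Rational(1, 3), Add(-1916, Mul(Pow(15, -1), -157))) = Mul(Rational(1, 3), Add(-1916, Mul(Rational(1, 15), -157))) = Mul(Rational(1, 3), Add(-1916, Rational(-157, 15))) = Mul(Rational(1, 3), Rational(-28897, 15)) = Rational(-28897, 45) ≈ -642.16)
Pow(q, -1) = Pow(Rational(-28897, 45), -1) = Rational(-45, 28897)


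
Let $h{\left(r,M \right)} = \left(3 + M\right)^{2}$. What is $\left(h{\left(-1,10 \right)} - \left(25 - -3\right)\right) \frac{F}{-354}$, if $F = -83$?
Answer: $\frac{3901}{118} \approx 33.059$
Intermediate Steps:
$\left(h{\left(-1,10 \right)} - \left(25 - -3\right)\right) \frac{F}{-354} = \left(\left(3 + 10\right)^{2} - \left(25 - -3\right)\right) \left(- \frac{83}{-354}\right) = \left(13^{2} - \left(25 + 3\right)\right) \left(\left(-83\right) \left(- \frac{1}{354}\right)\right) = \left(169 - 28\right) \frac{83}{354} = 141 \cdot \frac{83}{354} = \frac{3901}{118}$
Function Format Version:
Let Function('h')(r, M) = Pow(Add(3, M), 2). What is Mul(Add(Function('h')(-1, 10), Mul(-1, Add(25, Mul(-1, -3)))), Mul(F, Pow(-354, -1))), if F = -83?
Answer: Rational(3901, 118) ≈ 33.059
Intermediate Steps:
Mul(Add(Function('h')(-1, 10), Mul(-1, Add(25, Mul(-1, -3)))), Mul(F, Pow(-354, -1))) = Mul(Add(Pow(Add(3, 10), 2), Mul(-1, Add(25, Mul(-1, -3)))), Mul(-83, Pow(-354, -1))) = Mul(Add(Pow(13, 2), Mul(-1, Add(25, 3))), Mul(-83, Rational(-1, 354))) = Mul(Add(169, Mul(-1, 28)), Rational(83, 354)) = Mul(Add(169, -28), Rational(83, 354)) = Mul(141, Rational(83, 354)) = Rational(3901, 118)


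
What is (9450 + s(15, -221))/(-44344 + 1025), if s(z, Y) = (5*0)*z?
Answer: -9450/43319 ≈ -0.21815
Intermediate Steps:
s(z, Y) = 0 (s(z, Y) = 0*z = 0)
(9450 + s(15, -221))/(-44344 + 1025) = (9450 + 0)/(-44344 + 1025) = 9450/(-43319) = 9450*(-1/43319) = -9450/43319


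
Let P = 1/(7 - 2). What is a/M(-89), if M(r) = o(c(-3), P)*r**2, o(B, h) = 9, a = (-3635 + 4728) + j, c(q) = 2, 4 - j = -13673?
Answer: 14770/71289 ≈ 0.20718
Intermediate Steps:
j = 13677 (j = 4 - 1*(-13673) = 4 + 13673 = 13677)
P = 1/5 ≈ 0.20000
a = 14770 (a = (-3635 + 4728) + 13677 = 1093 + 13677 = 14770)
M(r) = 9*r**2
a/M(-89) = 14770/((9*(-89)**2)) = 14770/((9*7921)) = 14770/71289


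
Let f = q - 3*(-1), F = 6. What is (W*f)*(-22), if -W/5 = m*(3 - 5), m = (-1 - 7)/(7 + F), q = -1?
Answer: 3520/13 ≈ 270.77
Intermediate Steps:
f = 2 (f = -1 - 3*(-1) = -1 + 3 = 2)
m = -8/13 (m = (-1 - 7)/(7 + 6) = -8/13 ≈ -0.61539)
W = -80/13 (W = -(-40)*(3 - 5)/13 = -(-40)*(-2)/13 = -5*16/13 = -80/13 ≈ -6.1538)
(W*f)*(-22) = -80/13*2*(-22) = -160/13*(-22) = 3520/13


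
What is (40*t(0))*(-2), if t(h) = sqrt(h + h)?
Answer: 0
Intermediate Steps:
t(h) = sqrt(2)*sqrt(h) (t(h) = sqrt(2*h) = sqrt(2)*sqrt(h))
(40*t(0))*(-2) = (40*(sqrt(2)*sqrt(0)))*(-2) = (40*(sqrt(2)*0))*(-2) = (40*0)*(-2) = 0*(-2) = 0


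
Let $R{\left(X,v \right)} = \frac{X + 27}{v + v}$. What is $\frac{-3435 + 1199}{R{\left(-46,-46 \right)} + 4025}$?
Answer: $- \frac{205712}{370319} \approx -0.5555$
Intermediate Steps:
$R{\left(X,v \right)} = \frac{27 + X}{2 v}$
$\frac{-3435 + 1199}{R{\left(-46,-46 \right)} + 4025} = \frac{-3435 + 1199}{\frac{27 - 46}{2 \left(-46\right)} + 4025} = - \frac{2236}{\frac{1}{2} \left(- \frac{1}{46}\right) \left(-19\right) + 4025} = - \frac{2236}{\frac{19}{92} + 4025} = - \frac{2236}{\frac{370319}{92}} = \left(-2236\right) \frac{92}{370319} = - \frac{205712}{370319}$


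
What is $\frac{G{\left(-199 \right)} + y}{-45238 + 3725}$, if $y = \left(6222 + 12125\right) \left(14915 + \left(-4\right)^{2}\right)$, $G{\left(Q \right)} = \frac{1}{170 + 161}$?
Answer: $- \frac{90673827868}{13740803} \approx -6598.9$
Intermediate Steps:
$G{\left(Q \right)} = \frac{1}{331}$
$y = 273939057$ ($y = 18347 \left(14915 + 16\right) = 18347 \cdot 14931 = 273939057$)
$\frac{G{\left(-199 \right)} + y}{-45238 + 3725} = \frac{\frac{1}{331} + 273939057}{-45238 + 3725} = \frac{90673827868}{331 \left(-41513\right)} = \frac{90673827868}{331} \left(- \frac{1}{41513}\right) = - \frac{90673827868}{13740803}$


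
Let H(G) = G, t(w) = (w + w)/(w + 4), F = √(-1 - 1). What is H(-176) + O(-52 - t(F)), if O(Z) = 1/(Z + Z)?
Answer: (-19009*√2 + 73220*I)/(4*(-104*I + 27*√2)) ≈ -176.01 + 0.00011522*I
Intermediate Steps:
F = I*√2 (F = √(-2) = I*√2 ≈ 1.4142*I)
t(w) = 2*w/(4 + w) (t(w) = (2*w)/(4 + w) = 2*w/(4 + w))
O(Z) = 1/(2*Z)
H(-176) + O(-52 - t(F)) = -176 + 1/(2*(-52 - 2*I*√2/(4 + I*√2)))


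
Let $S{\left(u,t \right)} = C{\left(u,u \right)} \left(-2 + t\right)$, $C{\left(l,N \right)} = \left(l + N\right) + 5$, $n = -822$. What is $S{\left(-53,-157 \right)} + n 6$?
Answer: $11127$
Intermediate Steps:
$C{\left(l,N \right)} = 5 + N + l$ ($C{\left(l,N \right)} = \left(N + l\right) + 5 = 5 + N + l$)
$S{\left(u,t \right)} = \left(-2 + t\right) \left(5 + 2 u\right)$ ($S{\left(u,t \right)} = \left(5 + u + u\right) \left(-2 + t\right) = \left(5 + 2 u\right) \left(-2 + t\right) = \left(-2 + t\right) \left(5 + 2 u\right)$)
$S{\left(-53,-157 \right)} + n 6 = \left(-2 - 157\right) \left(5 + 2 \left(-53\right)\right) - 4932 = - 159 \left(5 - 106\right) - 4932 = \left(-159\right) \left(-101\right) - 4932 = 16059 - 4932 = 11127$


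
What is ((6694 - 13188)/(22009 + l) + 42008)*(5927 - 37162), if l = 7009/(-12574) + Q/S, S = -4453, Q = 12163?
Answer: -95100566224525981820/72479074327 ≈ -1.3121e+9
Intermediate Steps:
l = -184148639/55992022 (l = 7009/(-12574) + 12163/(-4453) = 7009*(-1/12574) + 12163*(-1/4453) = -7009/12574 - 12163/4453 = -184148639/55992022 ≈ -3.2888)
((6694 - 13188)/(22009 + l) + 42008)*(5927 - 37162) = ((6694 - 13188)/(22009 - 184148639/55992022) + 42008)*(5927 - 37162) = (-6494/1232144263559/55992022 + 42008)*(-31235) = (-6494*55992022/1232144263559 + 42008)*(-31235) = (-21388952404/72479074327 + 42008)*(-31235) = (3044679565376212/72479074327)*(-31235) = -95100566224525981820/72479074327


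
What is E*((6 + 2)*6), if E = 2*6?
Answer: 576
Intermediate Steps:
E = 12
E*((6 + 2)*6) = 12*((6 + 2)*6) = 12*(8*6) = 12*48 = 576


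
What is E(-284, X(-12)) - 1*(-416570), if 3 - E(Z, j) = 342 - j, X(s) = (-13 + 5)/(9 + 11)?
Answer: 2081153/5 ≈ 4.1623e+5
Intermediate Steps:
X(s) = -⅖ (X(s) = -8/20 = -8*1/20 = -⅖)
E(Z, j) = -339 + j (E(Z, j) = 3 - (342 - j) = 3 + (-342 + j) = -339 + j)
E(-284, X(-12)) - 1*(-416570) = (-339 - ⅖) - 1*(-416570) = -1697/5 + 416570 = 2081153/5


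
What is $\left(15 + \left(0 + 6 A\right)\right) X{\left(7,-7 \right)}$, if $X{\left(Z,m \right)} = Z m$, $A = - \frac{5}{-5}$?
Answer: $-1029$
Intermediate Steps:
$A = 1$ ($A = \left(-5\right) \left(- \frac{1}{5}\right) = 1$)
$\left(15 + \left(0 + 6 A\right)\right) X{\left(7,-7 \right)} = \left(15 + \left(0 + 6 \cdot 1\right)\right) 7 \left(-7\right) = \left(15 + \left(0 + 6\right)\right) \left(-49\right) = \left(15 + 6\right) \left(-49\right) = 21 \left(-49\right) = -1029$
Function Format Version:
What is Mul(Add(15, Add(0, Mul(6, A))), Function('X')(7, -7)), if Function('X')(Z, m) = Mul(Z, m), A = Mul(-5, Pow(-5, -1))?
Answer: -1029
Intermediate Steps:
A = 1 (A = Mul(-5, Rational(-1, 5)) = 1)
Mul(Add(15, Add(0, Mul(6, A))), Function('X')(7, -7)) = Mul(Add(15, Add(0, Mul(6, 1))), Mul(7, -7)) = Mul(Add(15, Add(0, 6)), -49) = Mul(Add(15, 6), -49) = Mul(21, -49) = -1029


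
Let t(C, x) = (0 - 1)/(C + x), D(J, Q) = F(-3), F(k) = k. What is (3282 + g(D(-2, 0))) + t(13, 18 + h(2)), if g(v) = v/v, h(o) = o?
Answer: 108338/33 ≈ 3283.0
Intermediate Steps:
D(J, Q) = -3
g(v) = 1
t(C, x) = -1/(C + x)
(3282 + g(D(-2, 0))) + t(13, 18 + h(2)) = (3282 + 1) - 1/(13 + (18 + 2)) = 3283 - 1/(13 + 20) = 3283 - 1/33 = 108338/33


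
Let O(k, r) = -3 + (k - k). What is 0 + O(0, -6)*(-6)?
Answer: 18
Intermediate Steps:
O(k, r) = -3 (O(k, r) = -3 + 0 = -3)
0 + O(0, -6)*(-6) = 0 - 3*(-6) = 0 + 18 = 18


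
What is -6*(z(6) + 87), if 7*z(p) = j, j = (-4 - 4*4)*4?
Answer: -3174/7 ≈ -453.43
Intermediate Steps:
j = -80 (j = (-4 - 16)*4 = -20*4 = -80)
z(p) = -80/7 (z(p) = (⅐)*(-80) = -80/7)
-6*(z(6) + 87) = -6*(-80/7 + 87) = -6*529/7 = -3174/7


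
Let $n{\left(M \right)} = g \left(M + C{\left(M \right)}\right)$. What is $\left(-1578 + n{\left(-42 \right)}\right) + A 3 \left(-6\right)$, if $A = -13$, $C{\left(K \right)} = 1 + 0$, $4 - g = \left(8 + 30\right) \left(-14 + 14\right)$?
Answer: $-1508$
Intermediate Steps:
$g = 4$ ($g = 4 - \left(8 + 30\right) \left(-14 + 14\right) = 4 - 38 \cdot 0 = 4 - 0 = 4 + 0 = 4$)
$C{\left(K \right)} = 1$
$n{\left(M \right)} = 4 + 4 M$ ($n{\left(M \right)} = 4 \left(M + 1\right) = 4 \left(1 + M\right) = 4 + 4 M$)
$\left(-1578 + n{\left(-42 \right)}\right) + A 3 \left(-6\right) = \left(-1578 + \left(4 + 4 \left(-42\right)\right)\right) + \left(-13\right) 3 \left(-6\right) = \left(-1578 + \left(4 - 168\right)\right) - -234 = \left(-1578 - 164\right) + 234 = -1742 + 234 = -1508$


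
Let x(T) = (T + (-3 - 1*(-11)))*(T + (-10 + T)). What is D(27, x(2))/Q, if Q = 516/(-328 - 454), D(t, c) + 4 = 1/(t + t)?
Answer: 1955/324 ≈ 6.0340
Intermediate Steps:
x(T) = (-10 + 2*T)*(8 + T) (x(T) = (T + (-3 + 11))*(-10 + 2*T) = (T + 8)*(-10 + 2*T) = (8 + T)*(-10 + 2*T) = (-10 + 2*T)*(8 + T))
D(t, c) = -4 + 1/(2*t) (D(t, c) = -4 + 1/(t + t) = -4 + 1/(2*t))
Q = -258/391 (Q = 516/(-782) = 516*(-1/782) = -258/391 ≈ -0.65985)
D(27, x(2))/Q = (-4 + (½)/27)/(-258/391) = (-4 + (½)*(1/27))*(-391/258) = (-4 + 1/54)*(-391/258) = -215/54*(-391/258) = 1955/324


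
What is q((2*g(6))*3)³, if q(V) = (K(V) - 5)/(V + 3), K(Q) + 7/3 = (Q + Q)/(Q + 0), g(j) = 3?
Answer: -4096/250047 ≈ -0.016381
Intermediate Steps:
K(Q) = -⅓ (K(Q) = -7/3 + (Q + Q)/(Q + 0) = -7/3 + (2*Q)/Q = -7/3 + 2 = -⅓)
q(V) = -16/(3*(3 + V)) (q(V) = (-⅓ - 5)/(V + 3) = -16/(3*(3 + V)))
q((2*g(6))*3)³ = (-16/(9 + 3*((2*3)*3)))³ = (-16/(9 + 3*(6*3)))³ = (-16/(9 + 3*18))³ = (-16/(9 + 54))³ = (-16/63)³ = -4096/250047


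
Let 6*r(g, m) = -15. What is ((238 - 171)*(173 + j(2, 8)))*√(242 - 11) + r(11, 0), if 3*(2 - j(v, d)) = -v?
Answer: -5/2 + 35309*√231/3 ≈ 1.7888e+5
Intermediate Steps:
j(v, d) = 2 + v/3 (j(v, d) = 2 - (-1)*v/3 = 2 + v/3)
r(g, m) = -5/2 (r(g, m) = (⅙)*(-15) = -5/2)
((238 - 171)*(173 + j(2, 8)))*√(242 - 11) + r(11, 0) = ((238 - 171)*(173 + (2 + (⅓)*2)))*√(242 - 11) - 5/2 = (67*(173 + (2 + ⅔)))*√231 - 5/2 = (67*(173 + 8/3))*√231 - 5/2 = (67*(527/3))*√231 - 5/2 = 35309*√231/3 - 5/2 = -5/2 + 35309*√231/3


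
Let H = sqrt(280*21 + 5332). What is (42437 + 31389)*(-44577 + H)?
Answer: -3290941602 + 147652*sqrt(2803) ≈ -3.2831e+9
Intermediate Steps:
H = 2*sqrt(2803) (H = sqrt(5880 + 5332) = sqrt(11212) = 2*sqrt(2803) ≈ 105.89)
(42437 + 31389)*(-44577 + H) = (42437 + 31389)*(-44577 + 2*sqrt(2803)) = 73826*(-44577 + 2*sqrt(2803)) = -3290941602 + 147652*sqrt(2803)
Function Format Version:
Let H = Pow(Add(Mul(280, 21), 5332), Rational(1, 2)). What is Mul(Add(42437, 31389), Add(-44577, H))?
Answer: Add(-3290941602, Mul(147652, Pow(2803, Rational(1, 2)))) ≈ -3.2831e+9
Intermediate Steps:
H = Mul(2, Pow(2803, Rational(1, 2))) (H = Pow(Add(5880, 5332), Rational(1, 2)) = Pow(11212, Rational(1, 2)) = Mul(2, Pow(2803, Rational(1, 2))) ≈ 105.89)
Mul(Add(42437, 31389), Add(-44577, H)) = Mul(Add(42437, 31389), Add(-44577, Mul(2, Pow(2803, Rational(1, 2))))) = Mul(73826, Add(-44577, Mul(2, Pow(2803, Rational(1, 2))))) = Add(-3290941602, Mul(147652, Pow(2803, Rational(1, 2))))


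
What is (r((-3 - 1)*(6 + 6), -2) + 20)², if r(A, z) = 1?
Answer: 441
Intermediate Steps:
(r((-3 - 1)*(6 + 6), -2) + 20)² = (1 + 20)² = 21² = 441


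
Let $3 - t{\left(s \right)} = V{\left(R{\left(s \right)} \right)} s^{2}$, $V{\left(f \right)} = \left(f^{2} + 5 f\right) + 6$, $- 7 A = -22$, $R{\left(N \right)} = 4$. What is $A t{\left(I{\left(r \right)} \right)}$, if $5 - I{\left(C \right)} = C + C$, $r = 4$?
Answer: $- \frac{8250}{7} \approx -1178.6$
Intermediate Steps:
$I{\left(C \right)} = 5 - 2 C$ ($I{\left(C \right)} = 5 - \left(C + C\right) = 5 - 2 C$)
$A = \frac{22}{7}$ ($A = \left(- \frac{1}{7}\right) \left(-22\right) = \frac{22}{7} \approx 3.1429$)
$V{\left(f \right)} = 6 + f^{2} + 5 f$
$t{\left(s \right)} = 3 - 42 s^{2}$ ($t{\left(s \right)} = 3 - \left(6 + 4^{2} + 5 \cdot 4\right) s^{2} = 3 - \left(6 + 16 + 20\right) s^{2} = 3 - 42 s^{2}$)
$A t{\left(I{\left(r \right)} \right)} = \frac{22 \left(3 - 42 \left(5 - 8\right)^{2}\right)}{7} = \frac{22 \left(3 - 42 \left(-3\right)^{2}\right)}{7} = \frac{22 \left(3 - 378\right)}{7} = \frac{22}{7} \left(-375\right) = - \frac{8250}{7}$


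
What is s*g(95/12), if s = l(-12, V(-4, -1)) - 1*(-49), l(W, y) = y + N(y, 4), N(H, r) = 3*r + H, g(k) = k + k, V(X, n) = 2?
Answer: 6175/6 ≈ 1029.2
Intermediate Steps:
g(k) = 2*k
N(H, r) = H + 3*r
l(W, y) = 12 + 2*y (l(W, y) = y + (y + 3*4) = y + (y + 12) = y + (12 + y) = 12 + 2*y)
s = 65 (s = (12 + 2*2) - 1*(-49) = (12 + 4) + 49 = 16 + 49 = 65)
s*g(95/12) = 65*(2*(95/12)) = 65*(95/6) = 6175/6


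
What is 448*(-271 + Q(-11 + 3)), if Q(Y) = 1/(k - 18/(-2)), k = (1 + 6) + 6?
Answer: -1335264/11 ≈ -1.2139e+5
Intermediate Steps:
k = 13 (k = 7 + 6 = 13)
Q(Y) = 1/22 (Q(Y) = 1/(13 - 18/(-2)) = 1/(13 - 18*(-1/2)) = 1/(13 + 9) = 1/22)
448*(-271 + Q(-11 + 3)) = 448*(-271 + 1/22) = 448*(-5961/22) = -1335264/11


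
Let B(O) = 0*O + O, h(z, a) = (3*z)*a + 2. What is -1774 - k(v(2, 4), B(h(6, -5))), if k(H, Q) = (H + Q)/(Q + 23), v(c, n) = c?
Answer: -115396/65 ≈ -1775.3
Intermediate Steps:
h(z, a) = 2 + 3*a*z (h(z, a) = 3*a*z + 2 = 2 + 3*a*z)
B(O) = O (B(O) = 0 + O = O)
k(H, Q) = (H + Q)/(23 + Q)
-1774 - k(v(2, 4), B(h(6, -5))) = -1774 - (2 + (2 + 3*(-5)*6))/(23 + (2 + 3*(-5)*6)) = -1774 - (2 + (2 - 90))/(23 + (2 - 90)) = -1774 - (2 - 88)/(23 - 88) = -1774 - (-86)/(-65) = -1774 - (-1)*(-86)/65 = -1774 - 1*86/65 = -1774 - 86/65 = -115396/65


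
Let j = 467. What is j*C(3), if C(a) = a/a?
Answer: 467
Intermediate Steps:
C(a) = 1
j*C(3) = 467*1 = 467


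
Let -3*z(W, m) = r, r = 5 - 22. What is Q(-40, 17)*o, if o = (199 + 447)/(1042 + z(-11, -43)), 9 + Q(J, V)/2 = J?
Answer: -27132/449 ≈ -60.428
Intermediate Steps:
r = -17
Q(J, V) = -18 + 2*J
z(W, m) = 17/3 (z(W, m) = -⅓*(-17) = 17/3)
o = 1938/3143 (o = (199 + 447)/(1042 + 17/3) = 646/(3143/3) = 646*(3/3143) = 1938/3143 ≈ 0.61661)
Q(-40, 17)*o = (-18 + 2*(-40))*(1938/3143) = (-18 - 80)*(1938/3143) = -98*1938/3143 = -27132/449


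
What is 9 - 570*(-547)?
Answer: 311799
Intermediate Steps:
9 - 570*(-547) = 9 + 311790 = 311799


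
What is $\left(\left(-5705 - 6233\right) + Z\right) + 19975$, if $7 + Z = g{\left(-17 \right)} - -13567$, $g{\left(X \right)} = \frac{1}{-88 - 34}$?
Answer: $\frac{2634833}{122} \approx 21597.0$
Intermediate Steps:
$g{\left(X \right)} = - \frac{1}{122}$ ($g{\left(X \right)} = \frac{1}{-122} = - \frac{1}{122}$)
$Z = \frac{1654319}{122}$ ($Z = -7 - - \frac{1655173}{122} = -7 + \left(- \frac{1}{122} + 13567\right) = -7 + \frac{1655173}{122} = \frac{1654319}{122} \approx 13560.0$)
$\left(\left(-5705 - 6233\right) + Z\right) + 19975 = \left(\left(-5705 - 6233\right) + \frac{1654319}{122}\right) + 19975 = \left(-11938 + \frac{1654319}{122}\right) + 19975 = \frac{197883}{122} + 19975 = \frac{2634833}{122}$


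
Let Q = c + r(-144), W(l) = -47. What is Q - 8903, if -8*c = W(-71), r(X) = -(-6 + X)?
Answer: -69977/8 ≈ -8747.1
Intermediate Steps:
r(X) = 6 - X
c = 47/8 (c = -⅛*(-47) = 47/8 ≈ 5.8750)
Q = 1247/8 (Q = 47/8 + (6 - 1*(-144)) = 47/8 + (6 + 144) = 47/8 + 150 = 1247/8 ≈ 155.88)
Q - 8903 = 1247/8 - 8903 = -69977/8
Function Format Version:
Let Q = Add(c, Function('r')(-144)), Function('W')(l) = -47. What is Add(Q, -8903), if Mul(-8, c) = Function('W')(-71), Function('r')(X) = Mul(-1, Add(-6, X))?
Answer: Rational(-69977, 8) ≈ -8747.1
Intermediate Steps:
Function('r')(X) = Add(6, Mul(-1, X))
c = Rational(47, 8) (c = Mul(Rational(-1, 8), -47) = Rational(47, 8) ≈ 5.8750)
Q = Rational(1247, 8) (Q = Add(Rational(47, 8), Add(6, Mul(-1, -144))) = Add(Rational(47, 8), Add(6, 144)) = Add(Rational(47, 8), 150) = Rational(1247, 8) ≈ 155.88)
Add(Q, -8903) = Add(Rational(1247, 8), -8903) = Rational(-69977, 8)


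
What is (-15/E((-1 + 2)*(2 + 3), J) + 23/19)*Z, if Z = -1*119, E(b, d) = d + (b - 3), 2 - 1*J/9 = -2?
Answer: -3689/38 ≈ -97.079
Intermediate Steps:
J = 36 (J = 18 - 9*(-2) = 18 + 18 = 36)
E(b, d) = -3 + b + d (E(b, d) = d + (-3 + b) = -3 + b + d)
Z = -119
(-15/E((-1 + 2)*(2 + 3), J) + 23/19)*Z = (-15/(-3 + (-1 + 2)*(2 + 3) + 36) + 23/19)*(-119) = (-15/(-3 + 1*5 + 36) + 23*(1/19))*(-119) = (-15/(-3 + 5 + 36) + 23/19)*(-119) = (-15/38 + 23/19)*(-119) = (31/38)*(-119) = -3689/38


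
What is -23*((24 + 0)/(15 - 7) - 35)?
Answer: 736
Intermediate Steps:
-23*((24 + 0)/(15 - 7) - 35) = -23*(24/8 - 35) = -23*(24*(⅛) - 35) = -23*(3 - 35) = -23*(-32) = 736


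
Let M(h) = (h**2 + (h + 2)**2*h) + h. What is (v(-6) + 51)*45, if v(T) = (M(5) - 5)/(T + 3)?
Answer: -1755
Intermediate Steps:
M(h) = h + h**2 + h*(2 + h)**2 (M(h) = (h**2 + (2 + h)**2*h) + h = (h**2 + h*(2 + h)**2) + h = h + h**2 + h*(2 + h)**2)
v(T) = 270/(3 + T) (v(T) = (5*(1 + 5 + (2 + 5)**2) - 5)/(T + 3) = (5*(1 + 5 + 7**2) - 5)/(3 + T) = (5*(1 + 5 + 49) - 5)/(3 + T) = (5*55 - 5)/(3 + T) = (275 - 5)/(3 + T) = 270/(3 + T))
(v(-6) + 51)*45 = (270/(3 - 6) + 51)*45 = (270/(-3) + 51)*45 = (270*(-1/3) + 51)*45 = (-90 + 51)*45 = -39*45 = -1755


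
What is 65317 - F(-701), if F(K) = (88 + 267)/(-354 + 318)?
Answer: 2351767/36 ≈ 65327.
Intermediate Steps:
F(K) = -355/36 (F(K) = 355/(-36) = 355*(-1/36) = -355/36)
65317 - F(-701) = 65317 - 1*(-355/36) = 65317 + 355/36 = 2351767/36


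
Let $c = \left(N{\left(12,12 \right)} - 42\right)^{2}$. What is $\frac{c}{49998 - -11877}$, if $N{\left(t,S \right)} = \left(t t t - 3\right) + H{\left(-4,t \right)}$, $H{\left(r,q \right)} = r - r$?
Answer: $\frac{28611}{625} \approx 45.778$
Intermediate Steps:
$H{\left(r,q \right)} = 0$
$N{\left(t,S \right)} = -3 + t^{3}$ ($N{\left(t,S \right)} = \left(t t t - 3\right) + 0 = \left(t^{2} t - 3\right) + 0 = \left(t^{3} - 3\right) + 0 = \left(-3 + t^{3}\right) + 0 = -3 + t^{3}$)
$c = 2832489$ ($c = \left(\left(-3 + 12^{3}\right) - 42\right)^{2} = \left(\left(-3 + 1728\right) - 42\right)^{2} = \left(1725 - 42\right)^{2} = 1683^{2} = 2832489$)
$\frac{c}{49998 - -11877} = \frac{2832489}{49998 - -11877} = \frac{2832489}{49998 + 11877} = \frac{2832489}{61875} = 2832489 \cdot \frac{1}{61875} = \frac{28611}{625}$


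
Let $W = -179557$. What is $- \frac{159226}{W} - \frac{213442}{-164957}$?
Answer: $\frac{64590448476}{29619184049} \approx 2.1807$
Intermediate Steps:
$- \frac{159226}{W} - \frac{213442}{-164957} = - \frac{159226}{-179557} - \frac{213442}{-164957} = \left(-159226\right) \left(- \frac{1}{179557}\right) - - \frac{213442}{164957} = \frac{159226}{179557} + \frac{213442}{164957} = \frac{64590448476}{29619184049}$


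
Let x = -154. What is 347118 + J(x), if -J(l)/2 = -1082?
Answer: 349282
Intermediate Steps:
J(l) = 2164 (J(l) = -2*(-1082) = 2164)
347118 + J(x) = 347118 + 2164 = 349282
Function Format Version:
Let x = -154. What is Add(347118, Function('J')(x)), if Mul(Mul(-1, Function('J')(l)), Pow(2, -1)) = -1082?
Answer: 349282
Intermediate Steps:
Function('J')(l) = 2164 (Function('J')(l) = Mul(-2, -1082) = 2164)
Add(347118, Function('J')(x)) = Add(347118, 2164) = 349282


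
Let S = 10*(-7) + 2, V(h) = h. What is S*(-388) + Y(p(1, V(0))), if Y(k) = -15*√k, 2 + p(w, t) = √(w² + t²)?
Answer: 26384 - 15*I ≈ 26384.0 - 15.0*I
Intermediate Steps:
p(w, t) = -2 + √(t² + w²) (p(w, t) = -2 + √(w² + t²) = -2 + √(t² + w²))
S = -68 (S = -70 + 2 = -68)
S*(-388) + Y(p(1, V(0))) = -68*(-388) - 15*√(-2 + √(0² + 1²)) = 26384 - 15*√(-2 + √(0 + 1)) = 26384 - 15*√(-2 + √1) = 26384 - 15*√(-2 + 1) = 26384 - 15*I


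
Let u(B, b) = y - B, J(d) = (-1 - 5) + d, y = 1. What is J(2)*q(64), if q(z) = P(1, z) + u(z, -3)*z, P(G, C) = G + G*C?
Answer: 15868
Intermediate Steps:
J(d) = -6 + d
P(G, C) = G + C*G
u(B, b) = 1 - B
q(z) = 1 + z + z*(1 - z) (q(z) = 1*(1 + z) + (1 - z)*z = (1 + z) + z*(1 - z) = 1 + z + z*(1 - z))
J(2)*q(64) = (-6 + 2)*(1 + 64 - 1*64*(-1 + 64)) = -4*(1 + 64 - 1*64*63) = -4*(1 + 64 - 4032) = -4*(-3967) = 15868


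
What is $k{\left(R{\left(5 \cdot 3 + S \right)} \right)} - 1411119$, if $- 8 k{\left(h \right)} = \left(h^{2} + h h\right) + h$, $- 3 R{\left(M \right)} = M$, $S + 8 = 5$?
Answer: $- \frac{2822245}{2} \approx -1.4111 \cdot 10^{6}$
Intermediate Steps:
$S = -3$ ($S = -8 + 5 = -3$)
$R{\left(M \right)} = - \frac{M}{3}$
$k{\left(h \right)} = - \frac{h^{2}}{4} - \frac{h}{8}$ ($k{\left(h \right)} = - \frac{\left(h^{2} + h h\right) + h}{8} = - \frac{\left(h^{2} + h^{2}\right) + h}{8} = - \frac{2 h^{2} + h}{8} = - \frac{h + 2 h^{2}}{8} = - \frac{h^{2}}{4} - \frac{h}{8}$)
$k{\left(R{\left(5 \cdot 3 + S \right)} \right)} - 1411119 = - \frac{- \frac{5 \cdot 3 - 3}{3} \left(1 + 2 \left(- \frac{5 \cdot 3 - 3}{3}\right)\right)}{8} - 1411119 = - \frac{- \frac{15 - 3}{3} \left(1 + 2 \left(- \frac{15 - 3}{3}\right)\right)}{8} - 1411119 = - \frac{\left(- \frac{1}{3}\right) 12 \left(1 + 2 \left(\left(- \frac{1}{3}\right) 12\right)\right)}{8} - 1411119 = \left(- \frac{1}{8}\right) \left(-4\right) \left(1 + 2 \left(-4\right)\right) - 1411119 = \left(- \frac{1}{8}\right) \left(-4\right) \left(1 - 8\right) - 1411119 = \left(- \frac{1}{8}\right) \left(-4\right) \left(-7\right) - 1411119 = - \frac{7}{2} - 1411119 = - \frac{2822245}{2}$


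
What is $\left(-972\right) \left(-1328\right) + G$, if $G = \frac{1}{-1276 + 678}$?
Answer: $\frac{771907967}{598} \approx 1.2908 \cdot 10^{6}$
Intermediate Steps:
$G = - \frac{1}{598}$ ($G = \frac{1}{-598} = - \frac{1}{598} \approx -0.0016722$)
$\left(-972\right) \left(-1328\right) + G = \left(-972\right) \left(-1328\right) - \frac{1}{598} = 1290816 - \frac{1}{598} = \frac{771907967}{598}$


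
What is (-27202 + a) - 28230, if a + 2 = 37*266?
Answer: -45592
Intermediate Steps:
a = 9840 (a = -2 + 37*266 = -2 + 9842 = 9840)
(-27202 + a) - 28230 = (-27202 + 9840) - 28230 = -17362 - 28230 = -45592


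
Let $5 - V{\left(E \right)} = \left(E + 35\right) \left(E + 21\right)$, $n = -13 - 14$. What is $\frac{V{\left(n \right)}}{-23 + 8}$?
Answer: $- \frac{53}{15} \approx -3.5333$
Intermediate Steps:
$n = -27$
$V{\left(E \right)} = 5 - \left(21 + E\right) \left(35 + E\right)$ ($V{\left(E \right)} = 5 - \left(E + 35\right) \left(E + 21\right) = 5 - \left(35 + E\right) \left(21 + E\right) = 5 - \left(21 + E\right) \left(35 + E\right)$)
$\frac{V{\left(n \right)}}{-23 + 8} = \frac{-730 - \left(-27\right)^{2} - -1512}{-23 + 8} = \frac{-730 - 729 + 1512}{-15} = \left(-730 - 729 + 1512\right) \left(- \frac{1}{15}\right) = 53 \left(- \frac{1}{15}\right) = - \frac{53}{15}$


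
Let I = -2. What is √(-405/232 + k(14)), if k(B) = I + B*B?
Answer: √2586974/116 ≈ 13.866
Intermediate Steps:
k(B) = -2 + B² (k(B) = -2 + B*B = -2 + B²)
√(-405/232 + k(14)) = √(-405/232 + (-2 + 14²)) = √(-405*1/232 + (-2 + 196)) = √(-405/232 + 194) = √(44603/232) = √2586974/116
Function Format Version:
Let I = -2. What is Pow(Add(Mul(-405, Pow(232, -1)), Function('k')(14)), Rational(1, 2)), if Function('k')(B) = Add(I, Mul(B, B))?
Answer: Mul(Rational(1, 116), Pow(2586974, Rational(1, 2))) ≈ 13.866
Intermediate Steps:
Function('k')(B) = Add(-2, Pow(B, 2)) (Function('k')(B) = Add(-2, Mul(B, B)) = Add(-2, Pow(B, 2)))
Pow(Add(Mul(-405, Pow(232, -1)), Function('k')(14)), Rational(1, 2)) = Pow(Add(Mul(-405, Pow(232, -1)), Add(-2, Pow(14, 2))), Rational(1, 2)) = Pow(Add(Mul(-405, Rational(1, 232)), Add(-2, 196)), Rational(1, 2)) = Pow(Add(Rational(-405, 232), 194), Rational(1, 2)) = Pow(Rational(44603, 232), Rational(1, 2)) = Mul(Rational(1, 116), Pow(2586974, Rational(1, 2)))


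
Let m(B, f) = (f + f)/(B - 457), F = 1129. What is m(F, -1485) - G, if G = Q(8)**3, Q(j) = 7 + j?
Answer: -378495/112 ≈ -3379.4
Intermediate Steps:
m(B, f) = 2*f/(-457 + B) (m(B, f) = (2*f)/(-457 + B) = 2*f/(-457 + B))
G = 3375 (G = (7 + 8)**3 = 15**3 = 3375)
m(F, -1485) - G = 2*(-1485)/(-457 + 1129) - 1*3375 = 2*(-1485)/672 - 3375 = 2*(-1485)*(1/672) - 3375 = -495/112 - 3375 = -378495/112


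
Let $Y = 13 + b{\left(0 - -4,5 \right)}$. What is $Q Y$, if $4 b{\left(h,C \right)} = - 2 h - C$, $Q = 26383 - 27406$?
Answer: $- \frac{39897}{4} \approx -9974.3$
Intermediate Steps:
$Q = -1023$ ($Q = 26383 - 27406 = -1023$)
$b{\left(h,C \right)} = - \frac{h}{2} - \frac{C}{4}$ ($b{\left(h,C \right)} = \frac{- 2 h - C}{4} = \frac{- C - 2 h}{4} = - \frac{h}{2} - \frac{C}{4}$)
$Y = \frac{39}{4}$ ($Y = 13 - \left(\frac{5}{4} + \frac{0 - -4}{2}\right) = 13 - \left(\frac{5}{4} + \frac{0 + 4}{2}\right) = 13 - \frac{13}{4} = \frac{39}{4} \approx 9.75$)
$Q Y = \left(-1023\right) \frac{39}{4} = - \frac{39897}{4}$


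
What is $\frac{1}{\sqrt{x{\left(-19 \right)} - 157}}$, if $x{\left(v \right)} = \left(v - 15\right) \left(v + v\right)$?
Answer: $\frac{\sqrt{1135}}{1135} \approx 0.029683$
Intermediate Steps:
$x{\left(v \right)} = 2 v \left(-15 + v\right)$ ($x{\left(v \right)} = \left(-15 + v\right) 2 v = 2 v \left(-15 + v\right)$)
$\frac{1}{\sqrt{x{\left(-19 \right)} - 157}} = \frac{1}{\sqrt{2 \left(-19\right) \left(-15 - 19\right) - 157}} = \frac{1}{\sqrt{2 \left(-19\right) \left(-34\right) - 157}} = \frac{1}{\sqrt{1292 - 157}} = \frac{1}{\sqrt{1135}} = \frac{\sqrt{1135}}{1135}$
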